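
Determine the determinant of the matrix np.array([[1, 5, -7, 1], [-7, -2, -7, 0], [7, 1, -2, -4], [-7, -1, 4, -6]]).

Expand along row 2 (it has 1 zero):
  − (-7) · M_21   where M_21 = det([5 -7 1; 1 -2 -4; -1 4 -6]) = 72
  + (-2) · M_22   where M_22 = det([1 -7 1; 7 -2 -4; -7 4 -6]) = -448
  − (-7) · M_23   where M_23 = det([1 5 1; 7 1 -4; -7 -1 -6]) = 340
det = (-1)·(-7)·(72) + (+1)·(-2)·(-448) + (-1)·(-7)·(340) = 3780

The determinant is 3780.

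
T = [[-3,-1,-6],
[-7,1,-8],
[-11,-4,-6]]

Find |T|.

The determinant is -166.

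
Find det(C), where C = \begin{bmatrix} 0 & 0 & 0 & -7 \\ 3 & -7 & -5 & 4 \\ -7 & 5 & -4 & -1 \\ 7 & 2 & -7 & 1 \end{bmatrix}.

Expand along row 1 (it has 3 zeros):
  − (-7) · M_14   where M_14 = det([3 -7 -5; -7 5 -4; 7 2 -7]) = 703
det = (-1)·(-7)·(703) = 4921

4921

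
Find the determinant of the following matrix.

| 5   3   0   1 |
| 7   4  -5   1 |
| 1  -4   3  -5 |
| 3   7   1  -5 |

1372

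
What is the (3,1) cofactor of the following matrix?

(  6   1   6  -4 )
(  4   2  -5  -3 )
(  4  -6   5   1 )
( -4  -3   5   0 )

Delete row 3 and column 1; the remaining 3×3 submatrix is [1 6 -4; 2 -5 -3; -3 5 0].
Its determinant is 89.
The cofactor carries sign (−1)^(3+1) = +1, so C_{3,1} = +(89) = 89.

89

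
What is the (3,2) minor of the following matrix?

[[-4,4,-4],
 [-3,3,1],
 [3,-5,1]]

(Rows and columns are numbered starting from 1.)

-16

Delete row 3 and column 2; the remaining 2×2 submatrix is [-4 -4; -3 1].
Its determinant is (-4)·1 − (-4)·(-3) = -16.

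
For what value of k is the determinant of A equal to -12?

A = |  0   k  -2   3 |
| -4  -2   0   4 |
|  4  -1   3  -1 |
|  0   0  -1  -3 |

Expanding along the row containing k, det(A) is linear in k: det(A) = (-24)·k + (108).
Set (-24)·k + (108) = -12  ⇒  (-24)·k = -120  ⇒  k = 5.

k = 5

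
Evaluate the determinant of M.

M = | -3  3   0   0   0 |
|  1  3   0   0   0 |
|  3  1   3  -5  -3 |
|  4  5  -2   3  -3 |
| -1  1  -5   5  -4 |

det(M) = 492

M is block lower-triangular with a 2×2 block and a 3×3 block on the diagonal, so its determinant equals the product of the determinants of the diagonal blocks.
det of the 2×2 block = -12
det of the 3×3 block = -41
det = (-12)·(-41) = 492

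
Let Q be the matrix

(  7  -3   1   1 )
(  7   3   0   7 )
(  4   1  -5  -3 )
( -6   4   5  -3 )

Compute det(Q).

2377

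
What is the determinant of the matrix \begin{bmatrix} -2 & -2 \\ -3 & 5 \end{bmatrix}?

det = (-2)·5 − (-2)·(-3) = -10 − 6 = -16

-16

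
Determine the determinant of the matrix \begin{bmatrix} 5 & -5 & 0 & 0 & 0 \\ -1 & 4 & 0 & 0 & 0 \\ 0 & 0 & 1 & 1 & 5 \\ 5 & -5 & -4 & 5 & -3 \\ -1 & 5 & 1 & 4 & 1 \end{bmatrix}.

The matrix is block lower-triangular with a 2×2 block and a 3×3 block on the diagonal, so its determinant equals the product of the determinants of the diagonal blocks.
det of the 2×2 block = 15
det of the 3×3 block = -87
det = (15)·(-87) = -1305

-1305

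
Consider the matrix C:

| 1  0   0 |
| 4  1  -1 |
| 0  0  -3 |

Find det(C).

Expand along column 2:
  + 1 · |1 0; 0 -3| = 1·(-3 − 0) = -3

|C| = -3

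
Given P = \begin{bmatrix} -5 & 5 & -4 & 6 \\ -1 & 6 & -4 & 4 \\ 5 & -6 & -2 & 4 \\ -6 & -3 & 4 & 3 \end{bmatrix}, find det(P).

942

Expand along row 1:
  + (-5) · M_11   where M_11 = det([6 -4 4; -6 -2 4; -3 4 3]) = -276
  − (5) · M_12   where M_12 = det([-1 -4 4; 5 -2 4; -6 4 3]) = 210
  + (-4) · M_13   where M_13 = det([-1 6 4; 5 -6 4; -6 -3 3]) = -432
  − (6) · M_14   where M_14 = det([-1 6 -4; 5 -6 -2; -6 -3 4]) = 186
det = (+1)·(-5)·(-276) + (-1)·(5)·(210) + (+1)·(-4)·(-432) + (-1)·(6)·(186) = 942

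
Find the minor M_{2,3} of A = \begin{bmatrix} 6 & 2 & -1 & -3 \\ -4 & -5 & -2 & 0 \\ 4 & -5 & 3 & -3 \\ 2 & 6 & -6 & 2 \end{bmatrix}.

Delete row 2 and column 3; the remaining 3×3 submatrix is [6 2 -3; 4 -5 -3; 2 6 2].
Its determinant is -82.

-82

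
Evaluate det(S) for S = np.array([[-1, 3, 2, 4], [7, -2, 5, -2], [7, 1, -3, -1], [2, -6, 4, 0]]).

Expand along row 4 (it has 1 zero):
  − (2) · M_41   where M_41 = det([3 2 4; -2 5 -2; 1 -3 -1]) = -37
  + (-6) · M_42   where M_42 = det([-1 2 4; 7 5 -2; 7 -3 -1]) = -227
  − (4) · M_43   where M_43 = det([-1 3 4; 7 -2 -2; 7 1 -1]) = 59
det = (-1)·(2)·(-37) + (+1)·(-6)·(-227) + (-1)·(4)·(59) = 1200

det(S) = 1200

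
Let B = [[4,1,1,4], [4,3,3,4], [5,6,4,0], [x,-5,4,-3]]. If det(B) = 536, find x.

Expanding along the column containing x, det(B) is linear in x: det(B) = (16)·x + (408).
Set (16)·x + (408) = 536  ⇒  (16)·x = 128  ⇒  x = 8.

8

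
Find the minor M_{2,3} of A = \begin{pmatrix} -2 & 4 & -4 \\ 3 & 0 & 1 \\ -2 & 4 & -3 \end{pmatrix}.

Delete row 2 and column 3; the remaining 2×2 submatrix is [-2 4; -2 4].
Its determinant is (-2)·4 − 4·(-2) = 0.

0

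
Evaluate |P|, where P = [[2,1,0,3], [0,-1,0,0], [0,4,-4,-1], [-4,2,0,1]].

Expand along row 2 (it has 3 zeros):
  + (-1) · M_22   where M_22 = det([2 0 3; 0 -4 -1; -4 0 1]) = -56
det = (+1)·(-1)·(-56) = 56

56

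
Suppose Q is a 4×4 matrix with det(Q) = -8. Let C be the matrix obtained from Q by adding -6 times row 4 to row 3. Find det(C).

Adding a multiple of one row to another leaves the determinant unchanged.
det(C) = (1)·(-8) = -8

-8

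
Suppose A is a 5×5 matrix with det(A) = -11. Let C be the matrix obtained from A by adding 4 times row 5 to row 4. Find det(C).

Adding a multiple of one row to another leaves the determinant unchanged.
det(C) = (1)·(-11) = -11

det(C) = -11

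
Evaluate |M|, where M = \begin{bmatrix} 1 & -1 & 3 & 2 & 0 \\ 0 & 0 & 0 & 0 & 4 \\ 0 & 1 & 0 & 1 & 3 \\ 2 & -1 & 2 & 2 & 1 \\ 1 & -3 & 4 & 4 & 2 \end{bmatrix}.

52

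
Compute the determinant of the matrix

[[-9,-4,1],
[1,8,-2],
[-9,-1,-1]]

85

Expand along column 1:
  + (-9) · |8 -2; -1 -1| = (-9)·(-8 − 2) = 90
  − 1 · |-4 1; -1 -1| = −1·(4 − (-1)) = -5
  + (-9) · |-4 1; 8 -2| = (-9)·(8 − 8) = 0
Sum: (90) + (-5) + (0) = 85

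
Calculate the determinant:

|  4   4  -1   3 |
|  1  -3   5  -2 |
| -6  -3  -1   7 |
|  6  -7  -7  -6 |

Expand along row 1:
  + (4) · M_11   where M_11 = det([-3 5 -2; -3 -1 7; -7 -7 -6]) = -528
  − (4) · M_12   where M_12 = det([1 5 -2; -6 -1 7; 6 -7 -6]) = -11
  + (-1) · M_13   where M_13 = det([1 -3 -2; -6 -3 7; 6 -7 -6]) = -71
  − (3) · M_14   where M_14 = det([1 -3 5; -6 -3 -1; 6 -7 -7]) = 458
det = (+1)·(4)·(-528) + (-1)·(4)·(-11) + (+1)·(-1)·(-71) + (-1)·(3)·(458) = -3371

-3371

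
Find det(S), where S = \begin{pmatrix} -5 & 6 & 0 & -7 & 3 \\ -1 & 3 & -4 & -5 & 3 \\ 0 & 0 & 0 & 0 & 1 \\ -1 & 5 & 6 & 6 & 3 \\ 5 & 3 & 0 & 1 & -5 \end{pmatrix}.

Expand along row 3 (it has 4 zeros):
  + (1) · M_35   where M_35 = det([-5 6 0 -7; -1 3 -4 -5; -1 5 6 6; 5 3 0 1]) = 1140
det = (+1)·(1)·(1140) = 1140

1140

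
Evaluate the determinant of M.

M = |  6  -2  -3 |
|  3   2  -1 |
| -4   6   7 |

76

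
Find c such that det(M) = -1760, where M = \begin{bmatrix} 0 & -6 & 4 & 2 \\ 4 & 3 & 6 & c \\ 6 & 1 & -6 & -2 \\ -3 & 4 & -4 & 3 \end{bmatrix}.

c = 0

Expanding along the column containing c, det(M) is linear in c: det(M) = (-144)·c + (-1760).
Set (-144)·c + (-1760) = -1760  ⇒  (-144)·c = 0  ⇒  c = 0.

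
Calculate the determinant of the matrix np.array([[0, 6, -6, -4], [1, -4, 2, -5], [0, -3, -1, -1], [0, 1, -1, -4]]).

-80

Expand along column 1 (it has 3 zeros):
  − (1) · M_21   where M_21 = det([6 -6 -4; -3 -1 -1; 1 -1 -4]) = 80
det = (-1)·(1)·(80) = -80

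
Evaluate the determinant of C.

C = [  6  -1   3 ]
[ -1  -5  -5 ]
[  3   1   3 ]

|C| = -6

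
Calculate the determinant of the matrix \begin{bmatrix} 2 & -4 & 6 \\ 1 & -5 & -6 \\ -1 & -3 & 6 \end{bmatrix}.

The determinant is -144.

Expand along column 1:
  + 2 · |-5 -6; -3 6| = 2·(-30 − 18) = -96
  − 1 · |-4 6; -3 6| = −1·(-24 − (-18)) = 6
  + (-1) · |-4 6; -5 -6| = (-1)·(24 − (-30)) = -54
Sum: (-96) + (6) + (-54) = -144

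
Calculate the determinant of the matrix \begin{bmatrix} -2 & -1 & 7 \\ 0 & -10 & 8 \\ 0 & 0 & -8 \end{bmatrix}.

-160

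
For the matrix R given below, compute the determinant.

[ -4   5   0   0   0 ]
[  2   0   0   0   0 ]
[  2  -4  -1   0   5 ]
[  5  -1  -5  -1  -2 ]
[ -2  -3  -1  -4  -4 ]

-990

R is block lower-triangular with a 2×2 block and a 3×3 block on the diagonal, so its determinant equals the product of the determinants of the diagonal blocks.
det of the 2×2 block = -10
det of the 3×3 block = 99
det = (-10)·(99) = -990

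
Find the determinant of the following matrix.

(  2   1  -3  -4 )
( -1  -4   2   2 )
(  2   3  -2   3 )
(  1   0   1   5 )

Expand along row 4 (it has 1 zero):
  − (1) · M_41   where M_41 = det([1 -3 -4; -4 2 2; 3 -2 3]) = -52
  − (1) · M_43   where M_43 = det([2 1 -4; -1 -4 2; 2 3 3]) = -49
  + (5) · M_44   where M_44 = det([2 1 -3; -1 -4 2; 2 3 -2]) = -9
det = (-1)·(1)·(-52) + (-1)·(1)·(-49) + (+1)·(5)·(-9) = 56

56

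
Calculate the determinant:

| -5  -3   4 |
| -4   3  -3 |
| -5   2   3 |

Expand along row 1:
  + (-5) · |3 -3; 2 3| = (-5)·(9 − (-6)) = -75
  − (-3) · |-4 -3; -5 3| = −(-3)·(-12 − 15) = -81
  + 4 · |-4 3; -5 2| = 4·(-8 − (-15)) = 28
Sum: (-75) + (-81) + (28) = -128

-128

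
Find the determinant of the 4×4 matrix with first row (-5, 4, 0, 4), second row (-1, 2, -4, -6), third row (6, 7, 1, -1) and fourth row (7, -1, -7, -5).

The determinant is -2920.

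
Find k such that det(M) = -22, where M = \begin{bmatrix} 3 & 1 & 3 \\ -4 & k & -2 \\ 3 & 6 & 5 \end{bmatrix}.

0

Expanding along the column containing k, det(M) is linear in k: det(M) = (6)·k + (-22).
Set (6)·k + (-22) = -22  ⇒  (6)·k = 0  ⇒  k = 0.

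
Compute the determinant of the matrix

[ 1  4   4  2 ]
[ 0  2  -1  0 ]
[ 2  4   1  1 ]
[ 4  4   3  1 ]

Expand along row 2 (it has 2 zeros):
  + (2) · M_22   where M_22 = det([1 4 2; 2 1 1; 4 3 1]) = 10
  − (-1) · M_23   where M_23 = det([1 4 2; 2 4 1; 4 4 1]) = -8
det = (+1)·(2)·(10) + (-1)·(-1)·(-8) = 12

12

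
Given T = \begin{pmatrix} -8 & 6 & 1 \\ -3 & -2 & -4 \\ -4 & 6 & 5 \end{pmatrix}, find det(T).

Expand along row 1:
  + (-8) · |-2 -4; 6 5| = (-8)·(-10 − (-24)) = -112
  − 6 · |-3 -4; -4 5| = −6·(-15 − 16) = 186
  + 1 · |-3 -2; -4 6| = 1·(-18 − 8) = -26
Sum: (-112) + (186) + (-26) = 48

|T| = 48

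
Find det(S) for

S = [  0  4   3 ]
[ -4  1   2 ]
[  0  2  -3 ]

Expand along column 1:
  − (-4) · |4 3; 2 -3| = −(-4)·(-12 − 6) = -72

-72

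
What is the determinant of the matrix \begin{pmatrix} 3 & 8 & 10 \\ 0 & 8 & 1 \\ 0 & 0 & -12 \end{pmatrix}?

-288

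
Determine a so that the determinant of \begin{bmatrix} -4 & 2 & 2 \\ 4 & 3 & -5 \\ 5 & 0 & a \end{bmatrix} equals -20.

-3

Expanding along the row containing a, det(B) is linear in a: det(B) = (-20)·a + (-80).
Set (-20)·a + (-80) = -20  ⇒  (-20)·a = 60  ⇒  a = -3.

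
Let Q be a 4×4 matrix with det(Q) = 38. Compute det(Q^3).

54872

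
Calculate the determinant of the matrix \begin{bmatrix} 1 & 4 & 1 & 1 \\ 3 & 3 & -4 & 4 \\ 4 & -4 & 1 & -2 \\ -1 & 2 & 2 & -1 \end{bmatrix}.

48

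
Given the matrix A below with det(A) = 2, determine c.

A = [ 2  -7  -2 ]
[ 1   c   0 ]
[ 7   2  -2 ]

Expanding along the column containing c, det(A) is linear in c: det(A) = (10)·c + (-18).
Set (10)·c + (-18) = 2  ⇒  (10)·c = 20  ⇒  c = 2.

c = 2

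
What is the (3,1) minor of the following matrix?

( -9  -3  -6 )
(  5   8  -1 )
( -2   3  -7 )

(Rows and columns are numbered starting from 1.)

The minor is 51.

Delete row 3 and column 1; the remaining 2×2 submatrix is [-3 -6; 8 -1].
Its determinant is (-3)·(-1) − (-6)·8 = 51.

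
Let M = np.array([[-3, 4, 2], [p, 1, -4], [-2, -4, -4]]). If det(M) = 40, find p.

Expanding along the row containing p, det(M) is linear in p: det(M) = (8)·p + (96).
Set (8)·p + (96) = 40  ⇒  (8)·p = -56  ⇒  p = -7.

p = -7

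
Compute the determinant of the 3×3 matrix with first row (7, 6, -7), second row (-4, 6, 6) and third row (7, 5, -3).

Expand along row 1:
  + 7 · |6 6; 5 -3| = 7·(-18 − 30) = -336
  − 6 · |-4 6; 7 -3| = −6·(12 − 42) = 180
  + (-7) · |-4 6; 7 5| = (-7)·(-20 − 42) = 434
Sum: (-336) + (180) + (434) = 278

278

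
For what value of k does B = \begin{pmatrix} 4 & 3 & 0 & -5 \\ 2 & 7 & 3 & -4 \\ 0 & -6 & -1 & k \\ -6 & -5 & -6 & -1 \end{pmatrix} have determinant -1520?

k = -7

Expanding along the column containing k, det(B) is linear in k: det(B) = (126)·k + (-638).
Set (126)·k + (-638) = -1520  ⇒  (126)·k = -882  ⇒  k = -7.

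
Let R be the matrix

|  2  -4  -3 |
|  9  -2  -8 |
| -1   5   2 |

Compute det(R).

det(R) = -17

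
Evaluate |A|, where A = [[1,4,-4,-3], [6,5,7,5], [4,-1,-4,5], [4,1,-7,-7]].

Expand along row 1:
  + (1) · M_11   where M_11 = det([5 7 5; -1 -4 5; 1 -7 -7]) = 356
  − (4) · M_12   where M_12 = det([6 7 5; 4 -4 5; 4 -7 -7]) = 654
  + (-4) · M_13   where M_13 = det([6 5 5; 4 -1 5; 4 1 -7]) = 292
  − (-3) · M_14   where M_14 = det([6 5 7; 4 -1 -4; 4 1 -7]) = 182
det = (+1)·(1)·(356) + (-1)·(4)·(654) + (+1)·(-4)·(292) + (-1)·(-3)·(182) = -2882

-2882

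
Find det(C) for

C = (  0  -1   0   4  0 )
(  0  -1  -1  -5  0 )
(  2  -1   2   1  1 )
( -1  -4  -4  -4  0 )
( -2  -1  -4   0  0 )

det(C) = 0

Expand along column 5 (it has 4 zeros):
  + (1) · M_35   where M_35 = det([0 -1 0 4; 0 -1 -1 -5; -1 -4 -4 -4; -2 -1 -4 0]) = 0
det = (+1)·(1)·(0) = 0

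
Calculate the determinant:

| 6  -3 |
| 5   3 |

33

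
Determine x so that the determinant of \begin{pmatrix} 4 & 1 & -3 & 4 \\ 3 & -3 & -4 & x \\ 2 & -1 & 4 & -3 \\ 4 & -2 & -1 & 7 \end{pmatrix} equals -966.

Expanding along the column containing x, det(B) is linear in x: det(B) = (54)·x + (-696).
Set (54)·x + (-696) = -966  ⇒  (54)·x = -270  ⇒  x = -5.

x = -5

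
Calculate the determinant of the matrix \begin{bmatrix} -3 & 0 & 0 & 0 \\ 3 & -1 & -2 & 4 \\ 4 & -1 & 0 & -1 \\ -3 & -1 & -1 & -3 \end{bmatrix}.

-27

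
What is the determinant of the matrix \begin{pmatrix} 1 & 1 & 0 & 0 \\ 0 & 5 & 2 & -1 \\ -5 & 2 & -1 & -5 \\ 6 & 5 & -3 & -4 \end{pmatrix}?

33

Expand along row 1 (it has 2 zeros):
  + (1) · M_11   where M_11 = det([5 2 -1; 2 -1 -5; 5 -3 -4]) = -88
  − (1) · M_12   where M_12 = det([0 2 -1; -5 -1 -5; 6 -3 -4]) = -121
det = (+1)·(1)·(-88) + (-1)·(1)·(-121) = 33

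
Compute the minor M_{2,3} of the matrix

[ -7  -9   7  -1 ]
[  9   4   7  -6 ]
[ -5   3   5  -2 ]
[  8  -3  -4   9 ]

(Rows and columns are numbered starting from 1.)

Delete row 2 and column 3; the remaining 3×3 submatrix is [-7 -9 -1; -5 3 -2; 8 -3 9].
Its determinant is -399.

-399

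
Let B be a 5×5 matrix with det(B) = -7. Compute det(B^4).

det(B^4) = (det B)^4 = (-7)^4 = 2401

The determinant is 2401.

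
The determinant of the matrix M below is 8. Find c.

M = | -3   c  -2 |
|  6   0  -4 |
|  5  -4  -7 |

Expanding along the row containing c, det(M) is linear in c: det(M) = (22)·c + (96).
Set (22)·c + (96) = 8  ⇒  (22)·c = -88  ⇒  c = -4.

c = -4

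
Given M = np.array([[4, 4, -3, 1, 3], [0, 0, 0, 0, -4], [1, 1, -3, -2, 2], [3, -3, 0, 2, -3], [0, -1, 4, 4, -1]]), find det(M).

The determinant is -36.

Expand along row 2 (it has 4 zeros):
  − (-4) · M_25   where M_25 = det([4 4 -3 1; 1 1 -3 -2; 3 -3 0 2; 0 -1 4 4]) = -9
det = (-1)·(-4)·(-9) = -36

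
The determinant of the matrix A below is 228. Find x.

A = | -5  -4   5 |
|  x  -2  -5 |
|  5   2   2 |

x = 6

Expanding along the column containing x, det(A) is linear in x: det(A) = (18)·x + (120).
Set (18)·x + (120) = 228  ⇒  (18)·x = 108  ⇒  x = 6.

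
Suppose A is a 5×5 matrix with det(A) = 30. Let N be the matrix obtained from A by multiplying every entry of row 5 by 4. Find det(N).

120

Scaling one row by 4 multiplies the determinant by 4.
det(N) = (4)·(30) = 120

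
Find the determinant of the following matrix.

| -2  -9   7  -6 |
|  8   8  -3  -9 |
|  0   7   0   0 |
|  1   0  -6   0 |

Expand along row 3 (it has 3 zeros):
  − (7) · M_32   where M_32 = det([-2 7 -6; 8 -3 -9; 1 -6 0]) = 315
det = (-1)·(7)·(315) = -2205

-2205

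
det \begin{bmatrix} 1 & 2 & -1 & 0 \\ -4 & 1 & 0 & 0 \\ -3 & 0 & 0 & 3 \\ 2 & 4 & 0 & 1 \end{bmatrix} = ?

The determinant is -57.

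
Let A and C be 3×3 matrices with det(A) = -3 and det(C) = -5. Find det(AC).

15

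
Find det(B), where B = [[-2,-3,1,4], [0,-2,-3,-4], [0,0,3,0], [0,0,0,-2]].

-24

B is upper triangular, so det(B) is the product of the diagonal entries:
det = (-2) · (-2) · (3) · (-2) = -24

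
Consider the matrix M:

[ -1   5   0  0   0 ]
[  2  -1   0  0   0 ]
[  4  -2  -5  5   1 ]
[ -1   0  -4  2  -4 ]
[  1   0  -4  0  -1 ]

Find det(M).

-702

M is block lower-triangular with a 2×2 block and a 3×3 block on the diagonal, so its determinant equals the product of the determinants of the diagonal blocks.
det of the 2×2 block = -9
det of the 3×3 block = 78
det = (-9)·(78) = -702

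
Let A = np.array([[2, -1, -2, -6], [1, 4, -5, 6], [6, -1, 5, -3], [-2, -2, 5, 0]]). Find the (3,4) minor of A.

The minor is 3.

Delete row 3 and column 4; the remaining 3×3 submatrix is [2 -1 -2; 1 4 -5; -2 -2 5].
Its determinant is 3.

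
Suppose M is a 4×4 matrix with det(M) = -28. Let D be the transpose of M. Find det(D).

det(Mᵀ) = det(M).
det(D) = (1)·(-28) = -28

det(D) = -28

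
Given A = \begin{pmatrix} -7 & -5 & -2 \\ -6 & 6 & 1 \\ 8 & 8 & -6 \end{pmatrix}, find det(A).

Expand along row 1:
  + (-7) · |6 1; 8 -6| = (-7)·(-36 − 8) = 308
  − (-5) · |-6 1; 8 -6| = −(-5)·(36 − 8) = 140
  + (-2) · |-6 6; 8 8| = (-2)·(-48 − 48) = 192
Sum: (308) + (140) + (192) = 640

The determinant is 640.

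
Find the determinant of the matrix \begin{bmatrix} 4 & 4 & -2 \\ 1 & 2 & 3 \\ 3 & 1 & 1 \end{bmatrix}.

Expand along row 1:
  + 4 · |2 3; 1 1| = 4·(2 − 3) = -4
  − 4 · |1 3; 3 1| = −4·(1 − 9) = 32
  + (-2) · |1 2; 3 1| = (-2)·(1 − 6) = 10
Sum: (-4) + (32) + (10) = 38

38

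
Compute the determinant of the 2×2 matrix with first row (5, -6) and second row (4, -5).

-1

det = 5·(-5) − (-6)·4 = -25 − (-24) = -1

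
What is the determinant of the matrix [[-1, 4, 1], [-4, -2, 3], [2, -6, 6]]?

The determinant is 142.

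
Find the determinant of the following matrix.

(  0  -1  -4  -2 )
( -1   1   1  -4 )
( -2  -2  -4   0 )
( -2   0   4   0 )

40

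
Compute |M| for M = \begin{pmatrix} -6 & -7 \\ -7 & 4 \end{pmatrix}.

det(M) = (-6)·4 − (-7)·(-7) = -24 − 49 = -73

det(M) = -73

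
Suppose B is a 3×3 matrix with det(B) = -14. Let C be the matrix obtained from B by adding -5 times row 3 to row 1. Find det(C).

Adding a multiple of one row to another leaves the determinant unchanged.
det(C) = (1)·(-14) = -14

-14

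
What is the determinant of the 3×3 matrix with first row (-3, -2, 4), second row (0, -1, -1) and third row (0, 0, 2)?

6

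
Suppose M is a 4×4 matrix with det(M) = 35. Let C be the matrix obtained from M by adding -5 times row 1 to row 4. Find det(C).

|C| = 35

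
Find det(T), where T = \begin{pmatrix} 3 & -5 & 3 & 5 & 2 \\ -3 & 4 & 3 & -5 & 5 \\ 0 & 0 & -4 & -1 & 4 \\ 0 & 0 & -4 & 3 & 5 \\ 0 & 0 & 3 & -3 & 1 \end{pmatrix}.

T is block upper-triangular with a 2×2 block and a 3×3 block on the diagonal, so its determinant equals the product of the determinants of the diagonal blocks.
det of the 2×2 block = -3
det of the 3×3 block = -79
det = (-3)·(-79) = 237

237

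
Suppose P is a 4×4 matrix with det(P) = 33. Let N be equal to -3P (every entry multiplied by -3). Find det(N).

For a 4×4 matrix, det(-3P) = (-3)^4·det(P) = 81·det(P).
det(N) = (81)·(33) = 2673

The determinant is 2673.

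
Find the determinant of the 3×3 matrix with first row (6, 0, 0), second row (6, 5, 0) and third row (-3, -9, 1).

30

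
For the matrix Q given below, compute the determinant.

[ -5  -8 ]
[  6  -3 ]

det(Q) = (-5)·(-3) − (-8)·6 = 15 − (-48) = 63

63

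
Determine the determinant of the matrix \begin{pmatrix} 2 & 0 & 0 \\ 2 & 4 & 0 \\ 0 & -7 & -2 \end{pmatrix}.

-16

The matrix is lower triangular, so the determinant is the product of the diagonal entries:
det = (2) · (4) · (-2) = -16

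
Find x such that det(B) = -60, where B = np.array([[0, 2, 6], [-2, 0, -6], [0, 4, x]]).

Expanding along the row containing x, det(B) is linear in x: det(B) = (4)·x + (-48).
Set (4)·x + (-48) = -60  ⇒  (4)·x = -12  ⇒  x = -3.

x = -3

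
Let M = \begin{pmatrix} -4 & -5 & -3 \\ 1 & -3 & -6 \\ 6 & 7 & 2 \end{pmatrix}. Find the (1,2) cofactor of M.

-38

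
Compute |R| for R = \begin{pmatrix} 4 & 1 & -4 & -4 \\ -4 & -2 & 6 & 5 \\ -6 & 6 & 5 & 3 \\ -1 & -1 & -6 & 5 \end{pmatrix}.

Expand along row 1:
  + (4) · M_11   where M_11 = det([-2 6 5; 6 5 3; -1 -6 5]) = -439
  − (1) · M_12   where M_12 = det([-4 6 5; -6 5 3; -1 -6 5]) = 195
  + (-4) · M_13   where M_13 = det([-4 -2 5; -6 6 3; -1 -1 5]) = -126
  − (-4) · M_14   where M_14 = det([-4 -2 6; -6 6 5; -1 -1 -6]) = 278
det = (+1)·(4)·(-439) + (-1)·(1)·(195) + (+1)·(-4)·(-126) + (-1)·(-4)·(278) = -335

The determinant is -335.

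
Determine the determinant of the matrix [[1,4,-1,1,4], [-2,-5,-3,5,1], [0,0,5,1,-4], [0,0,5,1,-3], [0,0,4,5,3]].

The matrix is block upper-triangular with a 2×2 block and a 3×3 block on the diagonal, so its determinant equals the product of the determinants of the diagonal blocks.
det of the 2×2 block = 3
det of the 3×3 block = -21
det = (3)·(-21) = -63

-63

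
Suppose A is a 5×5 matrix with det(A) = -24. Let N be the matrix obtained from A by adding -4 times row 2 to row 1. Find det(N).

Adding a multiple of one row to another leaves the determinant unchanged.
det(N) = (1)·(-24) = -24

-24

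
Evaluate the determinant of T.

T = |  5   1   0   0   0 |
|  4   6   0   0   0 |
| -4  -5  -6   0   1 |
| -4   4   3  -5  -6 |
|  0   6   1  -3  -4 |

|T| = -416

T is block lower-triangular with a 2×2 block and a 3×3 block on the diagonal, so its determinant equals the product of the determinants of the diagonal blocks.
det of the 2×2 block = 26
det of the 3×3 block = -16
det = (26)·(-16) = -416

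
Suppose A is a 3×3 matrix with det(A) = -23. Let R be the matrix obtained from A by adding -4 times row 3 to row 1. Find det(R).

Adding a multiple of one row to another leaves the determinant unchanged.
det(R) = (1)·(-23) = -23

The determinant is -23.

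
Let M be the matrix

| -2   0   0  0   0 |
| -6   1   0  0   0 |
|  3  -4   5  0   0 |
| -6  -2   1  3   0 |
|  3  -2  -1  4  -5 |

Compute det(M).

150

M is lower triangular, so det(M) is the product of the diagonal entries:
det = (-2) · (1) · (5) · (3) · (-5) = 150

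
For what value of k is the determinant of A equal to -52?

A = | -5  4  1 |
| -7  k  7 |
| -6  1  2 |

Expanding along the row containing k, det(A) is linear in k: det(A) = (-4)·k + (-84).
Set (-4)·k + (-84) = -52  ⇒  (-4)·k = 32  ⇒  k = -8.

-8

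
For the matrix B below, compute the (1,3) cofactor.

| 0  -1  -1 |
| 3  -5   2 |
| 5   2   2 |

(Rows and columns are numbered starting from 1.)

31

Delete row 1 and column 3; the remaining 2×2 submatrix is [3 -5; 5 2].
Its determinant is 3·2 − (-5)·5 = 31.
The cofactor carries sign (−1)^(1+3) = +1, so C_{1,3} = +(31) = 31.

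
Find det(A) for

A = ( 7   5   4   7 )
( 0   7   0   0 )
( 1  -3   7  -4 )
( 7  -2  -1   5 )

Expand along row 2 (it has 3 zeros):
  + (7) · M_22   where M_22 = det([7 4 7; 1 7 -4; 7 -1 5]) = -265
det = (+1)·(7)·(-265) = -1855

-1855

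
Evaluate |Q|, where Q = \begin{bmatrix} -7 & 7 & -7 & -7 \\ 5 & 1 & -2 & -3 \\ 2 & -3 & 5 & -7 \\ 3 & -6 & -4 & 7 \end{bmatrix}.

The determinant is 4557.

Expand along row 1:
  + (-7) · M_11   where M_11 = det([1 -2 -3; -3 5 -7; -6 -4 7]) = -245
  − (7) · M_12   where M_12 = det([5 -2 -3; 2 5 -7; 3 -4 7]) = 174
  + (-7) · M_13   where M_13 = det([5 1 -3; 2 -3 -7; 3 -6 7]) = -341
  − (-7) · M_14   where M_14 = det([5 1 -2; 2 -3 5; 3 -6 -4]) = 239
det = (+1)·(-7)·(-245) + (-1)·(7)·(174) + (+1)·(-7)·(-341) + (-1)·(-7)·(239) = 4557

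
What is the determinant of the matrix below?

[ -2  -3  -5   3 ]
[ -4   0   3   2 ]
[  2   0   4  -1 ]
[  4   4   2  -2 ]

-176

Expand along column 2 (it has 2 zeros):
  − (-3) · M_12   where M_12 = det([-4 3 2; 2 4 -1; 4 2 -2]) = 0
  + (4) · M_42   where M_42 = det([-2 -5 3; -4 3 2; 2 4 -1]) = -44
det = (-1)·(-3)·(0) + (+1)·(4)·(-44) = -176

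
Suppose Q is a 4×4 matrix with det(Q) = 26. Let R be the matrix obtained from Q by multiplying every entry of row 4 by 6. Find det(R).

156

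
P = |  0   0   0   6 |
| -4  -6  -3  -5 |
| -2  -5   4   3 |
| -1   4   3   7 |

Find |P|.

-906

Expand along row 1 (it has 3 zeros):
  − (6) · M_14   where M_14 = det([-4 -6 -3; -2 -5 4; -1 4 3]) = 151
det = (-1)·(6)·(151) = -906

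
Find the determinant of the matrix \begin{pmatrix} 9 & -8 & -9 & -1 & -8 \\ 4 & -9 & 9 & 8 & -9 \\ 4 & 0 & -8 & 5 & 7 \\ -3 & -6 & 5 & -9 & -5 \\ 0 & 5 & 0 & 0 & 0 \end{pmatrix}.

-23105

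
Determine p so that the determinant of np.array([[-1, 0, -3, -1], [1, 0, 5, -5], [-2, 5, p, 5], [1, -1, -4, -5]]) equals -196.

4

Expanding along the column containing p, det(A) is linear in p: det(A) = (6)·p + (-220).
Set (6)·p + (-220) = -196  ⇒  (6)·p = 24  ⇒  p = 4.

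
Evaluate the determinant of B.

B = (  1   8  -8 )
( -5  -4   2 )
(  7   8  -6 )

Expand along row 1:
  + 1 · |-4 2; 8 -6| = 1·(24 − 16) = 8
  − 8 · |-5 2; 7 -6| = −8·(30 − 14) = -128
  + (-8) · |-5 -4; 7 8| = (-8)·(-40 − (-28)) = 96
Sum: (8) + (-128) + (96) = -24

The determinant is -24.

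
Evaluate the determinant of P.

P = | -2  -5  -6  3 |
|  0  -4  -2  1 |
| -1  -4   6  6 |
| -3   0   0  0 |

Expand along row 4 (it has 3 zeros):
  − (-3) · M_41   where M_41 = det([-5 -6 3; -4 -2 1; -4 6 6]) = -126
det = (-1)·(-3)·(-126) = -378

det(P) = -378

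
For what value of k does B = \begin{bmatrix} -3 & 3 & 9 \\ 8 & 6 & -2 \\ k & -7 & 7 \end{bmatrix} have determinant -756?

k = 0

Expanding along the row containing k, det(B) is linear in k: det(B) = (-60)·k + (-756).
Set (-60)·k + (-756) = -756  ⇒  (-60)·k = 0  ⇒  k = 0.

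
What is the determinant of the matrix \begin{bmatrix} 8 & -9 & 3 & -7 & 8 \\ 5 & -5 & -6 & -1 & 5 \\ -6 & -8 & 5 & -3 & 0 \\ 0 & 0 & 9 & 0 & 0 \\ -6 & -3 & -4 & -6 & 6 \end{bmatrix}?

The determinant is -27378.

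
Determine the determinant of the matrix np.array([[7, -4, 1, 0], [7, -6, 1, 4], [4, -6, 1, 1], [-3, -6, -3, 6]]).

288

Expand along row 1 (it has 1 zero):
  + (7) · M_11   where M_11 = det([-6 1 4; -6 1 1; -6 -3 6]) = 72
  − (-4) · M_12   where M_12 = det([7 1 4; 4 1 1; -3 -3 6]) = 0
  + (1) · M_13   where M_13 = det([7 -6 4; 4 -6 1; -3 -6 6]) = -216
det = (+1)·(7)·(72) + (-1)·(-4)·(0) + (+1)·(1)·(-216) = 288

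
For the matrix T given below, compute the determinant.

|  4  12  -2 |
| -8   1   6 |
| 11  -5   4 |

1254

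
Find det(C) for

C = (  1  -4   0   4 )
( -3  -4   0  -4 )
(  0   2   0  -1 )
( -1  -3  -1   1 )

Expand along column 3 (it has 3 zeros):
  − (-1) · M_43   where M_43 = det([1 -4 4; -3 -4 -4; 0 2 -1]) = 0
det = (-1)·(-1)·(0) = 0

0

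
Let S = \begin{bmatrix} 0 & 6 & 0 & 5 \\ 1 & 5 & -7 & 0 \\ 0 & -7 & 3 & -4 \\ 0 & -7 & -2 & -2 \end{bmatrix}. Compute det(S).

The determinant is -91.

Expand along column 1 (it has 3 zeros):
  − (1) · M_21   where M_21 = det([6 0 5; -7 3 -4; -7 -2 -2]) = 91
det = (-1)·(1)·(91) = -91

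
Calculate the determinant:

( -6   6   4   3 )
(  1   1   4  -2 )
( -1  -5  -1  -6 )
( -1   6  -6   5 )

1199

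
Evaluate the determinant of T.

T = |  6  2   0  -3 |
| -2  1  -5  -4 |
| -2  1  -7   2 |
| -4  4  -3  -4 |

-980

Expand along row 1 (it has 1 zero):
  + (6) · M_11   where M_11 = det([1 -5 -4; 1 -7 2; 4 -3 -4]) = -126
  − (2) · M_12   where M_12 = det([-2 -5 -4; -2 -7 2; -4 -3 -4]) = 100
  − (-3) · M_14   where M_14 = det([-2 1 -5; -2 1 -7; -4 4 -3]) = -8
det = (+1)·(6)·(-126) + (-1)·(2)·(100) + (-1)·(-3)·(-8) = -980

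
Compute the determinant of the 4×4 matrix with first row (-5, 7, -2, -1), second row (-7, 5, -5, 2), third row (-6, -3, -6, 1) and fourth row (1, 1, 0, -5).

Expand along row 4 (it has 1 zero):
  − (1) · M_41   where M_41 = det([7 -2 -1; 5 -5 2; -3 -6 1]) = 116
  + (1) · M_42   where M_42 = det([-5 -2 -1; -7 -5 2; -6 -6 1]) = -37
  + (-5) · M_44   where M_44 = det([-5 7 -2; -7 5 -5; -6 -3 -6]) = 39
det = (-1)·(1)·(116) + (+1)·(1)·(-37) + (+1)·(-5)·(39) = -348

-348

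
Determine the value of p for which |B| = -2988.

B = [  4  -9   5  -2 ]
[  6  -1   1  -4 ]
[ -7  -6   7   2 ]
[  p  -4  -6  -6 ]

-2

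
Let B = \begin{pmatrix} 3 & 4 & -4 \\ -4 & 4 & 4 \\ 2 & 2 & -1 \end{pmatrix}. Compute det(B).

det(B) = 44

Expand along column 1:
  + 3 · |4 4; 2 -1| = 3·(-4 − 8) = -36
  − (-4) · |4 -4; 2 -1| = −(-4)·(-4 − (-8)) = 16
  + 2 · |4 -4; 4 4| = 2·(16 − (-16)) = 64
Sum: (-36) + (16) + (64) = 44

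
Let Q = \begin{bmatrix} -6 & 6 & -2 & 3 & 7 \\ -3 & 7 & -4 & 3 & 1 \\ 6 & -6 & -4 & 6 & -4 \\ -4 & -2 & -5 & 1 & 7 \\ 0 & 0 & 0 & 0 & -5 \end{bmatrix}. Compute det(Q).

|Q| = 7920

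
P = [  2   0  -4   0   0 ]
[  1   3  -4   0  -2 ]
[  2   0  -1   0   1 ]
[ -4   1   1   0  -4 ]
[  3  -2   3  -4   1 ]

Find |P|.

Expand along column 4 (it has 4 zeros):
  − (-4) · M_54   where M_54 = det([2 0 -4 0; 1 3 -4 -2; 2 0 -1 1; -4 1 1 -4]) = -22
det = (-1)·(-4)·(-22) = -88

det(P) = -88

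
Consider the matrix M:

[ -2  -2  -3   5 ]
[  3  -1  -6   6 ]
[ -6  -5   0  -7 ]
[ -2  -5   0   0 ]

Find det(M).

The determinant is 849.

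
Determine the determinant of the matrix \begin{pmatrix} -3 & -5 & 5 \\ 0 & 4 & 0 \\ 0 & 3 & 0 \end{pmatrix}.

The determinant is 0.

Expand along column 1:
  + (-3) · |4 0; 3 0| = (-3)·(0 − 0) = 0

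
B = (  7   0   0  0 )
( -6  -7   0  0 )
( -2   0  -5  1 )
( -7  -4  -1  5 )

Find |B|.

B is block lower-triangular with a 2×2 block and a 2×2 block on the diagonal, so its determinant equals the product of the determinants of the diagonal blocks.
det of the 2×2 block = -49
det of the 2×2 block = -24
det = (-49)·(-24) = 1176

1176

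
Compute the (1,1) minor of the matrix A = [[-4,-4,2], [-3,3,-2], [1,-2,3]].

Delete row 1 and column 1; the remaining 2×2 submatrix is [3 -2; -2 3].
Its determinant is 3·3 − (-2)·(-2) = 5.

5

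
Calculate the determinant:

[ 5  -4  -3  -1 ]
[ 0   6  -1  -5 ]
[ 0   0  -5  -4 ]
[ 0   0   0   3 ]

The determinant is -450.

The matrix is upper triangular, so the determinant is the product of the diagonal entries:
det = (5) · (6) · (-5) · (3) = -450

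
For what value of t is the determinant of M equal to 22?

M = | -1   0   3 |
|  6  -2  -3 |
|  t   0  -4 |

Expanding along the column containing t, det(M) is linear in t: det(M) = (6)·t + (-8).
Set (6)·t + (-8) = 22  ⇒  (6)·t = 30  ⇒  t = 5.

5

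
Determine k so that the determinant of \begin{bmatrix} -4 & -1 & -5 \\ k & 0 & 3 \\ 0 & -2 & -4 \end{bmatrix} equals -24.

0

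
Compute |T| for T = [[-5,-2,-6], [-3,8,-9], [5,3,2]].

|T| = 157

Expand along row 1:
  + (-5) · |8 -9; 3 2| = (-5)·(16 − (-27)) = -215
  − (-2) · |-3 -9; 5 2| = −(-2)·(-6 − (-45)) = 78
  + (-6) · |-3 8; 5 3| = (-6)·(-9 − 40) = 294
Sum: (-215) + (78) + (294) = 157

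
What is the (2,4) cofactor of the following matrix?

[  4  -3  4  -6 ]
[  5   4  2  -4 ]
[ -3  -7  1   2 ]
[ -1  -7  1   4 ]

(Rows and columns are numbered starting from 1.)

The cofactor is 50.

Delete row 2 and column 4; the remaining 3×3 submatrix is [4 -3 4; -3 -7 1; -1 -7 1].
Its determinant is 50.
The cofactor carries sign (−1)^(2+4) = +1, so C_{2,4} = +(50) = 50.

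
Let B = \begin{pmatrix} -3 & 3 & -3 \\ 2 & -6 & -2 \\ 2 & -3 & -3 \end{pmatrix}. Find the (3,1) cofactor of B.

Delete row 3 and column 1; the remaining 2×2 submatrix is [3 -3; -6 -2].
Its determinant is 3·(-2) − (-3)·(-6) = -24.
The cofactor carries sign (−1)^(3+1) = +1, so C_{3,1} = +(-24) = -24.

The cofactor is -24.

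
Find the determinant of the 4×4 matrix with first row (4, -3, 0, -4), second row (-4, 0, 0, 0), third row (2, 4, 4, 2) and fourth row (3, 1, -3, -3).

Expand along row 2 (it has 3 zeros):
  − (-4) · M_21   where M_21 = det([-3 0 -4; 4 4 2; 1 -3 -3]) = 82
det = (-1)·(-4)·(82) = 328

328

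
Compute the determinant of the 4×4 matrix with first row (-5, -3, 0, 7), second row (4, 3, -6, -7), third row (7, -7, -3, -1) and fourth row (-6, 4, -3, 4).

Expand along row 1 (it has 1 zero):
  + (-5) · M_11   where M_11 = det([3 -6 -7; -7 -3 -1; 4 -3 4]) = -420
  − (-3) · M_12   where M_12 = det([4 -6 -7; 7 -3 -1; -6 -3 4]) = 345
  − (7) · M_14   where M_14 = det([4 3 -6; 7 -7 -3; -6 4 -3]) = 333
det = (+1)·(-5)·(-420) + (-1)·(-3)·(345) + (-1)·(7)·(333) = 804

804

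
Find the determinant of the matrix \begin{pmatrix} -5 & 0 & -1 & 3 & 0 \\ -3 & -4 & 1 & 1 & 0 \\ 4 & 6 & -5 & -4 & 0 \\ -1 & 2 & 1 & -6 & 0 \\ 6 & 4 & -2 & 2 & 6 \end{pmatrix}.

3528

Expand along column 5 (it has 4 zeros):
  + (6) · M_55   where M_55 = det([-5 0 -1 3; -3 -4 1 1; 4 6 -5 -4; -1 2 1 -6]) = 588
det = (+1)·(6)·(588) = 3528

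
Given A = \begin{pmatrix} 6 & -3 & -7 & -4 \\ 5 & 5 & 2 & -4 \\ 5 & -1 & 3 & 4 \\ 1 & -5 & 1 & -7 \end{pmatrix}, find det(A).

Expand along row 1:
  + (6) · M_11   where M_11 = det([5 2 -4; -1 3 4; -5 1 -7]) = -235
  − (-3) · M_12   where M_12 = det([5 2 -4; 5 3 4; 1 1 -7]) = -55
  + (-7) · M_13   where M_13 = det([5 5 -4; 5 -1 4; 1 -5 -7]) = 426
  − (-4) · M_14   where M_14 = det([5 5 2; 5 -1 3; 1 -5 1]) = 12
det = (+1)·(6)·(-235) + (-1)·(-3)·(-55) + (+1)·(-7)·(426) + (-1)·(-4)·(12) = -4509

-4509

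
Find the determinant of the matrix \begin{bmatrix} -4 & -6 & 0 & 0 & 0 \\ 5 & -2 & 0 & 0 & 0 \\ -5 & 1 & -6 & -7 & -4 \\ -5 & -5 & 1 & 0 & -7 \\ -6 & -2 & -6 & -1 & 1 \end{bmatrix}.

The matrix is block lower-triangular with a 2×2 block and a 3×3 block on the diagonal, so its determinant equals the product of the determinants of the diagonal blocks.
det of the 2×2 block = 38
det of the 3×3 block = -241
det = (38)·(-241) = -9158

-9158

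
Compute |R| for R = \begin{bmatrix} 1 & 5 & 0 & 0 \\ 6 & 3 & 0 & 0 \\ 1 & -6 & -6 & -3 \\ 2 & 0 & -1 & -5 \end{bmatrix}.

-729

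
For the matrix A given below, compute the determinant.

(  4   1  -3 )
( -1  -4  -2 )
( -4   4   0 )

100

Expand along column 3:
  + (-3) · |-1 -4; -4 4| = (-3)·(-4 − 16) = 60
  − (-2) · |4 1; -4 4| = −(-2)·(16 − (-4)) = 40
Sum: (60) + (40) = 100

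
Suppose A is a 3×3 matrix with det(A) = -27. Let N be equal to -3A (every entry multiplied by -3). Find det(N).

For a 3×3 matrix, det(-3A) = (-3)^3·det(A) = -27·det(A).
det(N) = (-27)·(-27) = 729

729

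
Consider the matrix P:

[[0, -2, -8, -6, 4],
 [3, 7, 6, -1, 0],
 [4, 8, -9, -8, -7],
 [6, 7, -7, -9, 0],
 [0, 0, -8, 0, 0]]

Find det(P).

Expand along row 5 (it has 4 zeros):
  + (-8) · M_53   where M_53 = det([0 -2 -6 4; 3 7 -1 0; 4 8 -8 -7; 6 7 -9 0]) = 1036
det = (+1)·(-8)·(1036) = -8288

The determinant is -8288.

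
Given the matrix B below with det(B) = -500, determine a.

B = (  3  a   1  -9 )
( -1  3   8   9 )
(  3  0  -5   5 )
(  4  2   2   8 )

1

Expanding along the column containing a, det(B) is linear in a: det(B) = (-252)·a + (-248).
Set (-252)·a + (-248) = -500  ⇒  (-252)·a = -252  ⇒  a = 1.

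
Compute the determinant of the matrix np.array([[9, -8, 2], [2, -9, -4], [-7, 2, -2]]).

-140

Expand along row 1:
  + 9 · |-9 -4; 2 -2| = 9·(18 − (-8)) = 234
  − (-8) · |2 -4; -7 -2| = −(-8)·(-4 − 28) = -256
  + 2 · |2 -9; -7 2| = 2·(4 − 63) = -118
Sum: (234) + (-256) + (-118) = -140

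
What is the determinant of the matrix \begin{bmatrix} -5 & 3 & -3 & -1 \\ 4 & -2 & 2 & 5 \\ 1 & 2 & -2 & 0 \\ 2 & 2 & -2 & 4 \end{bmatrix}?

0

Expand along row 3 (it has 1 zero):
  + (1) · M_31   where M_31 = det([3 -3 -1; -2 2 5; 2 -2 4]) = 0
  − (2) · M_32   where M_32 = det([-5 -3 -1; 4 2 5; 2 -2 4]) = -60
  + (-2) · M_33   where M_33 = det([-5 3 -1; 4 -2 5; 2 2 4]) = 60
det = (+1)·(1)·(0) + (-1)·(2)·(-60) + (+1)·(-2)·(60) = 0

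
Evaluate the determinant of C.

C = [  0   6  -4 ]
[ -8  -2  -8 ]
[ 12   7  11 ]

Expand along row 1:
  − 6 · |-8 -8; 12 11| = −6·(-88 − (-96)) = -48
  + (-4) · |-8 -2; 12 7| = (-4)·(-56 − (-24)) = 128
Sum: (-48) + (128) = 80

80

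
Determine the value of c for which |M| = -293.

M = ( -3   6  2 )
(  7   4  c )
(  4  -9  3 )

c = -9

Expanding along the column containing c, det(M) is linear in c: det(M) = (-3)·c + (-320).
Set (-3)·c + (-320) = -293  ⇒  (-3)·c = 27  ⇒  c = -9.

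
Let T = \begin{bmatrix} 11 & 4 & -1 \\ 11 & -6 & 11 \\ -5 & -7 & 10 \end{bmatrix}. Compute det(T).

|T| = -366

Expand along row 1:
  + 11 · |-6 11; -7 10| = 11·(-60 − (-77)) = 187
  − 4 · |11 11; -5 10| = −4·(110 − (-55)) = -660
  + (-1) · |11 -6; -5 -7| = (-1)·(-77 − 30) = 107
Sum: (187) + (-660) + (107) = -366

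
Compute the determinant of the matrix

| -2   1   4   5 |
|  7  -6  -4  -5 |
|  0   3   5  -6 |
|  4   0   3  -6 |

335

Expand along row 3 (it has 1 zero):
  − (3) · M_32   where M_32 = det([-2 4 5; 7 -4 -5; 4 3 -6]) = 195
  + (5) · M_33   where M_33 = det([-2 1 5; 7 -6 -5; 4 0 -6]) = 70
  − (-6) · M_34   where M_34 = det([-2 1 4; 7 -6 -4; 4 0 3]) = 95
det = (-1)·(3)·(195) + (+1)·(5)·(70) + (-1)·(-6)·(95) = 335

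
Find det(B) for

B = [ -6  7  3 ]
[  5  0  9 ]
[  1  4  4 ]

Expand along row 2:
  − 5 · |7 3; 4 4| = −5·(28 − 12) = -80
  − 9 · |-6 7; 1 4| = −9·(-24 − 7) = 279
Sum: (-80) + (279) = 199

|B| = 199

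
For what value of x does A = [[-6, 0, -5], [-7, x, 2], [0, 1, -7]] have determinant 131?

x = 2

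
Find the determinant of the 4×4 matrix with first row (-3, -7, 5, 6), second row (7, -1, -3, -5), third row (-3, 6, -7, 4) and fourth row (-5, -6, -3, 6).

Expand along row 1:
  + (-3) · M_11   where M_11 = det([-1 -3 -5; 6 -7 4; -6 -3 6]) = 510
  − (-7) · M_12   where M_12 = det([7 -3 -5; -3 -7 4; -5 -3 6]) = -74
  + (5) · M_13   where M_13 = det([7 -1 -5; -3 6 4; -5 -6 6]) = 182
  − (6) · M_14   where M_14 = det([7 -1 -3; -3 6 -7; -5 -6 -3]) = -590
det = (+1)·(-3)·(510) + (-1)·(-7)·(-74) + (+1)·(5)·(182) + (-1)·(6)·(-590) = 2402

2402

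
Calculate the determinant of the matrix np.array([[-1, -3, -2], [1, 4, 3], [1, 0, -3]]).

Expand along row 3:
  + 1 · |-3 -2; 4 3| = 1·(-9 − (-8)) = -1
  + (-3) · |-1 -3; 1 4| = (-3)·(-4 − (-3)) = 3
Sum: (-1) + (3) = 2

The determinant is 2.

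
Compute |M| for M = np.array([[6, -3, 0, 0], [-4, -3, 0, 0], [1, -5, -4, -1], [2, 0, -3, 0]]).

The determinant is 90.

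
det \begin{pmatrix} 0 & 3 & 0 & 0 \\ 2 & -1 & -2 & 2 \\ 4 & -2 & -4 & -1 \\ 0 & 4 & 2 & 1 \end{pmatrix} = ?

Expand along row 1 (it has 3 zeros):
  − (3) · M_12   where M_12 = det([2 -2 2; 4 -4 -1; 0 2 1]) = 20
det = (-1)·(3)·(20) = -60

-60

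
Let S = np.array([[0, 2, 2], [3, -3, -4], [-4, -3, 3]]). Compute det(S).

The determinant is -28.

Expand along column 1:
  − 3 · |2 2; -3 3| = −3·(6 − (-6)) = -36
  + (-4) · |2 2; -3 -4| = (-4)·(-8 − (-6)) = 8
Sum: (-36) + (8) = -28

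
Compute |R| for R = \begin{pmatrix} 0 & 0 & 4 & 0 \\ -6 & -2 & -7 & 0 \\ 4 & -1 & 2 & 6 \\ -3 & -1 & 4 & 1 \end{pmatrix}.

Expand along row 1 (it has 3 zeros):
  + (4) · M_13   where M_13 = det([-6 -2 0; 4 -1 6; -3 -1 1]) = 14
det = (+1)·(4)·(14) = 56

|R| = 56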